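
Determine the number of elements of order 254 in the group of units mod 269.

0

φ(269) = 269 − 1 = 268 = 2^2 · 67.
Since (Z/269Z)^× is cyclic of order 268, the number of elements of order d is φ(d) when d | 268 and 0 otherwise.
Here 268 is not a multiple of 254, so there are no elements of order 254.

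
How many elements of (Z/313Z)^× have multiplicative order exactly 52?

φ(313) = 313 − 1 = 312 = 2^3 · 3 · 13.
(Z/313Z)^× is cyclic (|G| = 312); a cyclic group of order m has exactly φ(d) elements of each order d | m, and none otherwise.
52 = 2^2 · 13 divides 312, and φ(52) = 24.

24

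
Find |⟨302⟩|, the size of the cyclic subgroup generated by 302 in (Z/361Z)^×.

ord(302) | φ(361) = φ(19^2) = 19·(19−1) = 342 = 2 · 3^2 · 19.
Divisors of 342: 1, 2, 3, 6, 9, 18, 19, 38, 57, 114, 171, 342.
Test each divisor d:
302^1 ≡ 302 (mod 361)
302^2 ≡ 232 (mod 361)
302^3 ≡ 30 (mod 361)
302^6 ≡ 178 (mod 361)
302^9 ≡ 286 (mod 361)
302^18 ≡ 210 (mod 361)
302^19 ≡ 245 (mod 361)
302^38 ≡ 99 (mod 361)
302^57 ≡ 68 (mod 361)
302^114 ≡ 292 (mod 361)
302^171 ≡ 1 (mod 361) ✓
The smallest such exponent is 171, so the order of 302 is 171.

171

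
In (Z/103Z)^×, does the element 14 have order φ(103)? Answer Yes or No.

φ(103) = 103 − 1 = 102 = 2 · 3 · 17.
It suffices to check that the order of 14 is not a proper divisor of 102: compute 14^(102/q) for q ∈ {2, 3, 17}.
14^51 ≡ 1 (mod 103)  [q = 2: ≡ 1 ✗]
14^34 ≡ 1 (mod 103)  [q = 3: ≡ 1 ✗]
14^6 ≡ 30 (mod 103)  [q = 17: ≢ 1 ✓]
Since 14^51 ≡ 1, the order of 14 divides 51 < 102, so 14 is not a primitive root.

No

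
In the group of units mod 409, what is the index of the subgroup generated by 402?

Since 402 ∈ (Z/409Z)^×, its order divides φ(409) = 409 − 1 = 408 = 2^3 · 3 · 17.
Divisors of 408: 1, 2, 3, 4, 6, 8, 12, 17, 24, 34, 51, 68, 102, 136, 204, 408.
Evaluate successive powers at the divisors of 408:
402^1 ≡ 402
402^2 ≡ 49
402^3 ≡ 66
402^4 ≡ 356
402^6 ≡ 266
402^8 ≡ 355
402^12 ≡ 408
402^17 ≡ 38
402^24 ≡ 1
Thus |⟨402⟩| = ord(402) = 24.
Index = |(Z/409Z)^×| / |⟨402⟩| = 408 / 24 = 17.

17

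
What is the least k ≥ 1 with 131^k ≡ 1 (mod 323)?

144

By Lagrange's theorem, ord_323(131) divides φ(323) = φ(17·19) = (17−1)·(19−1) = 16·18 = 288 = 2^5 · 3^2.
Divisors of 288: 1, 2, 3, 4, 6, 8, 9, 12, 16, 18, 24, 32, 36, 48, 72, 96, 144, 288.
Compute 131^d (mod 323) for the divisors d until we hit 1:
131^1 ≡ 131 (mod 323)
131^2 ≡ 42 (mod 323)
131^3 ≡ 11 (mod 323)
131^4 ≡ 149 (mod 323)
131^6 ≡ 121 (mod 323)
131^8 ≡ 237 (mod 323)
131^9 ≡ 39 (mod 323)
131^12 ≡ 106 (mod 323)
131^16 ≡ 290 (mod 323)
131^18 ≡ 229 (mod 323)
131^24 ≡ 254 (mod 323)
131^32 ≡ 120 (mod 323)
131^36 ≡ 115 (mod 323)
131^48 ≡ 239 (mod 323)
131^72 ≡ 305 (mod 323)
131^96 ≡ 273 (mod 323)
131^144 ≡ 1 (mod 323) ✓
Hence ord(131) = 144.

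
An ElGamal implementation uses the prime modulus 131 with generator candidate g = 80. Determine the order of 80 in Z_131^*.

The order of 80 must divide φ(131) = 131 − 1 = 130 = 2 · 5 · 13.
Divisors of 130: 1, 2, 5, 10, 13, 26, 65, 130.
Check 80^d mod 131 for each divisor in increasing order:
80^1 ≡ 80 (mod 131)
80^2 ≡ 112 (mod 131)
80^5 ≡ 60 (mod 131)
80^10 ≡ 63 (mod 131)
80^13 ≡ 1 (mod 131) ✓
The smallest such exponent is 13, so the order of 80 is 13.

13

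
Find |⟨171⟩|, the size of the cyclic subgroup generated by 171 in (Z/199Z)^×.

ord(171) | φ(199) = 199 − 1 = 198 = 2 · 3^2 · 11.
Divisors of 198: 1, 2, 3, 6, 9, 11, 18, 22, 33, 66, 99, 198.
Evaluate successive powers at the divisors of 198:
171^1 ≡ 171
171^2 ≡ 187
171^3 ≡ 137
171^6 ≡ 63
171^9 ≡ 74
171^11 ≡ 107
171^18 ≡ 103
171^22 ≡ 106
171^33 ≡ 198
171^66 ≡ 1
So ord_199(171) = 66.

66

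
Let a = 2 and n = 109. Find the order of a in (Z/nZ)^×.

By Lagrange's theorem, ord_109(2) divides φ(109) = 109 − 1 = 108 = 2^2 · 3^3.
Divisors of 108: 1, 2, 3, 4, 6, 9, 12, 18, 27, 36, 54, 108.
Test each divisor d:
2^1 ≡ 2
2^2 ≡ 4
2^3 ≡ 8
2^4 ≡ 16
2^6 ≡ 64
2^9 ≡ 76
2^12 ≡ 63
2^18 ≡ 108
2^27 ≡ 33
2^36 ≡ 1
The smallest such exponent is 36, so the order of 2 is 36.

36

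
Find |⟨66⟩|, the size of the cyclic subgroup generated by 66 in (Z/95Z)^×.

9

By Lagrange's theorem, ord_95(66) divides φ(95) = φ(5·19) = (5−1)·(19−1) = 4·18 = 72 = 2^3 · 3^2.
Divisors of 72: 1, 2, 3, 4, 6, 8, 9, 12, 18, 24, 36, 72.
Evaluate successive powers at the divisors of 72:
66^1 ≡ 66 (mod 95)
66^2 ≡ 81 (mod 95)
66^3 ≡ 26 (mod 95)
66^4 ≡ 6 (mod 95)
66^6 ≡ 11 (mod 95)
66^8 ≡ 36 (mod 95)
66^9 ≡ 1 (mod 95) ✓
So ord_95(66) = 9.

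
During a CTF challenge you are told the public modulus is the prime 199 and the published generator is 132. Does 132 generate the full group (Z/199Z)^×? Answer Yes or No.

No

φ(199) = 199 − 1 = 198 = 2 · 3^2 · 11.
It suffices to check that the order of 132 is not a proper divisor of 198: compute 132^(198/q) for q ∈ {2, 3, 11}.
132^99 ≡ 1 (mod 199)  [q = 2: ≡ 1 ✗]
132^66 ≡ 1 (mod 199)  [q = 3: ≡ 1 ✗]
132^18 ≡ 18 (mod 199)  [q = 11: ≢ 1 ✓]
The check at q = 2 fails, so 132 generates a proper subgroup.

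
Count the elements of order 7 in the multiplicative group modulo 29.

φ(29) = 29 − 1 = 28 = 2^2 · 7.
In a cyclic group of order 28, there are φ(d) elements of order d for each divisor d of 28, and zero for non-divisors.
7 | 28, and φ(7) = 7 − 1 = 6.

6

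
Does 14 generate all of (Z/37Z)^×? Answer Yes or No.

φ(37) = 37 − 1 = 36 = 2^2 · 3^2.
It suffices to check that the order of 14 is not a proper divisor of 36: compute 14^(36/q) for q ∈ {2, 3}.
14^18 ≡ 36 (mod 37)  [q = 2: ≢ 1 ✓]
14^12 ≡ 1 (mod 37)  [q = 3: ≡ 1 ✗]
Since 14^12 ≡ 1, the order of 14 divides 12 < 36, so 14 is not a primitive root.

No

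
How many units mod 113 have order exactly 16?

8

φ(113) = 113 − 1 = 112 = 2^4 · 7.
(Z/113Z)^× is cyclic (|G| = 112); a cyclic group of order m has exactly φ(d) elements of each order d | m, and none otherwise.
16 = 2^4 divides 112, and φ(16) = 8.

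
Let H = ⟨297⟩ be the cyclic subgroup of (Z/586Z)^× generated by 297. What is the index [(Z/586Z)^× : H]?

ord(297) | φ(586) = φ(2)·φ(293) = 1·292 = 292 = 2^2 · 73.
Divisors of 292: 1, 2, 4, 73, 146, 292.
Check 297^d mod 586 for each divisor in increasing order:
297^1 ≡ 297
297^2 ≡ 309
297^4 ≡ 549
297^73 ≡ 585
297^146 ≡ 1
So ord_586(297) = 146, hence |⟨297⟩| = 146.
Index = |(Z/586Z)^×| / |⟨297⟩| = 292 / 146 = 2.

2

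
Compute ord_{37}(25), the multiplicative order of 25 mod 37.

18

By Lagrange's theorem, ord_37(25) divides φ(37) = 37 − 1 = 36 = 2^2 · 3^2.
Divisors of 36: 1, 2, 3, 4, 6, 9, 12, 18, 36.
Evaluate successive powers at the divisors of 36:
25^1 ≡ 25 (mod 37)
25^2 ≡ 33 (mod 37)
25^3 ≡ 11 (mod 37)
25^4 ≡ 16 (mod 37)
25^6 ≡ 10 (mod 37)
25^9 ≡ 36 (mod 37)
25^12 ≡ 26 (mod 37)
25^18 ≡ 1 (mod 37) ✓
So ord_37(25) = 18.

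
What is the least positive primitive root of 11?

2

φ(11) = 11 − 1 = 10 = 2 · 5.
g is a primitive root iff g^(10/q) ≢ 1 (mod 11) for each prime q ∈ {2, 5}.
g = 2: 2^5 ≡ 10; 2^2 ≡ 4 — none is 1, so 2 is a primitive root.
So 2 is the smallest generator of (Z/11Z)^×.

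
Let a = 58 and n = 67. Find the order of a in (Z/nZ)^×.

22

ord(58) | φ(67) = 67 − 1 = 66 = 2 · 3 · 11.
Divisors of 66: 1, 2, 3, 6, 11, 22, 33, 66.
Evaluate successive powers at the divisors of 66:
58^1 ≡ 58 (mod 67)
58^2 ≡ 14 (mod 67)
58^3 ≡ 8 (mod 67)
58^6 ≡ 64 (mod 67)
58^11 ≡ 66 (mod 67)
58^22 ≡ 1 (mod 67) ✓
The smallest such exponent is 22, so the order of 58 is 22.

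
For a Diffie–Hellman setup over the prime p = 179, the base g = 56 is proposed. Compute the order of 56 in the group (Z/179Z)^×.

ord(56) | φ(179) = 179 − 1 = 178 = 2 · 89.
Divisors of 178: 1, 2, 89, 178.
Compute 56^d (mod 179) for the divisors d until we hit 1:
56^1 ≡ 56 (mod 179)
56^2 ≡ 93 (mod 179)
56^89 ≡ 1 (mod 179) ✓
The smallest such exponent is 89, so the order of 56 is 89.

89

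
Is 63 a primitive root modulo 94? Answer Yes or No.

No

φ(94) = φ(2)·φ(47) = 1·46 = 46 = 2 · 23.
An element g generates (Z/94Z)^× iff g^(46/q) ≢ 1 (mod 94) for each prime q ∈ {2, 23}.
63^23 ≡ 1 (mod 94)  [q = 2: ≡ 1 ✗]
63^2 ≡ 21 (mod 94)  [q = 23: ≢ 1 ✓]
The check at q = 2 fails, so 63 generates a proper subgroup.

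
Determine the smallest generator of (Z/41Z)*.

6

φ(41) = 41 − 1 = 40 = 2^3 · 5.
Test candidates g = 2, 3, … against the prime factors q ∈ {2, 5} of φ(41): g is a generator iff g^(40/q) ≢ 1 for every such q.
g = 2: 2^20 ≡ 1 — hits 1, so not a primitive root.
g = 3: 3^20 ≡ 40; 3^8 ≡ 1 — hits 1, so not a primitive root.
g = 4: 4^20 ≡ 1 — hits 1, so not a primitive root.
g = 5: 5^20 ≡ 1 — hits 1, so not a primitive root.
g = 6: 6^20 ≡ 40; 6^8 ≡ 10 — none is 1, so 6 is a primitive root.
Hence the least primitive root of 41 is 6.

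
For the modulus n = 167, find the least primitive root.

5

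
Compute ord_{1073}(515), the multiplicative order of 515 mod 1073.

Since 515 ∈ (Z/1073Z)^×, its order divides φ(1073) = φ(29·37) = (29−1)·(37−1) = 28·36 = 1008 = 2^4 · 3^2 · 7.
Divisors of 1008: 1, 2, 3, 4, 6, 7, 8, 9, 12, 14, 16, 18, 21, 24, 28, 36, 42, 48, 56, 63, 72, 84, 112, 126, 144, 168, 252, 336, 504, 1008.
Compute 515^d (mod 1073) for the divisors d until we hit 1:
515^1 ≡ 515
515^2 ≡ 194
515^3 ≡ 121
515^4 ≡ 81
515^6 ≡ 692
515^7 ≡ 144
515^8 ≡ 123
515^9 ≡ 38
515^12 ≡ 306
515^14 ≡ 349
515^16 ≡ 107
515^18 ≡ 371
515^21 ≡ 898
515^24 ≡ 285
515^28 ≡ 552
515^36 ≡ 297
515^42 ≡ 581
515^48 ≡ 750
515^56 ≡ 1045
515^63 ≡ 260
515^72 ≡ 223
515^84 ≡ 639
515^112 ≡ 784
515^126 ≡ 1
Therefore the multiplicative order of 515 modulo 1073 is 126.

126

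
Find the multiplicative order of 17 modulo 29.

4

Since 17 ∈ (Z/29Z)^×, its order divides φ(29) = 29 − 1 = 28 = 2^2 · 7.
Divisors of 28: 1, 2, 4, 7, 14, 28.
Test each divisor d:
17^1 ≡ 17
17^2 ≡ 28
17^4 ≡ 1
So ord_29(17) = 4.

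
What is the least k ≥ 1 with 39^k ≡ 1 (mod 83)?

82

ord(39) | φ(83) = 83 − 1 = 82 = 2 · 41.
Divisors of 82: 1, 2, 41, 82.
Compute 39^d (mod 83) for the divisors d until we hit 1:
39^1 ≡ 39
39^2 ≡ 27
39^41 ≡ 82
39^82 ≡ 1
The smallest such exponent is 82, so the order of 39 is 82.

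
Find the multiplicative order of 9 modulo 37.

By Lagrange's theorem, ord_37(9) divides φ(37) = 37 − 1 = 36 = 2^2 · 3^2.
Divisors of 36: 1, 2, 3, 4, 6, 9, 12, 18, 36.
Evaluate successive powers at the divisors of 36:
9^1 ≡ 9
9^2 ≡ 7
9^3 ≡ 26
9^4 ≡ 12
9^6 ≡ 10
9^9 ≡ 1
Therefore the multiplicative order of 9 modulo 37 is 9.

9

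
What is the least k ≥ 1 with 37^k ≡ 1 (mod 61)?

The order of 37 must divide φ(61) = 61 − 1 = 60 = 2^2 · 3 · 5.
Divisors of 60: 1, 2, 3, 4, 5, 6, 10, 12, 15, 20, 30, 60.
Test each divisor d:
37^1 ≡ 37
37^2 ≡ 27
37^3 ≡ 23
37^4 ≡ 58
37^5 ≡ 11
37^6 ≡ 41
37^10 ≡ 60
37^12 ≡ 34
37^15 ≡ 50
37^20 ≡ 1
Therefore the multiplicative order of 37 modulo 61 is 20.

20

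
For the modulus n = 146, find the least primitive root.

5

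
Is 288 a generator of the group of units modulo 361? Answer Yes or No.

φ(361) = φ(19^2) = 19·(19−1) = 342 = 2 · 3^2 · 19.
An element g generates (Z/361Z)^× iff g^(342/q) ≢ 1 (mod 361) for each prime q ∈ {2, 3, 19}.
288^171 ≡ 360 (mod 361)  [q = 2: ≢ 1 ✓]
288^114 ≡ 292 (mod 361)  [q = 3: ≢ 1 ✓]
288^18 ≡ 248 (mod 361)  [q = 19: ≢ 1 ✓]
Every test exponent gives a nontrivial residue, hence 288 generates the full group.

Yes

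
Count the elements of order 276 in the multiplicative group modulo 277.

φ(277) = 277 − 1 = 276 = 2^2 · 3 · 23.
(Z/277Z)^× is cyclic (|G| = 276); a cyclic group of order m has exactly φ(d) elements of each order d | m, and none otherwise.
276 = 2^2 · 3 · 23 divides 276, and φ(276) = 88.

88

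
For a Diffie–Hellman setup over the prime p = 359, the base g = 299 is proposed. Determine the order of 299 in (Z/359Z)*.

358

Since 299 ∈ (Z/359Z)^×, its order divides φ(359) = 359 − 1 = 358 = 2 · 179.
Divisors of 358: 1, 2, 179, 358.
Check 299^d mod 359 for each divisor in increasing order:
299^1 ≡ 299 (mod 359)
299^2 ≡ 10 (mod 359)
299^179 ≡ 358 (mod 359)
299^358 ≡ 1 (mod 359) ✓
So ord_359(299) = 358.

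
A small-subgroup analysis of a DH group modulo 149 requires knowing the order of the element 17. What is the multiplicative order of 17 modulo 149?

Since 17 ∈ (Z/149Z)^×, its order divides φ(149) = 149 − 1 = 148 = 2^2 · 37.
Divisors of 148: 1, 2, 4, 37, 74, 148.
Compute 17^d (mod 149) for the divisors d until we hit 1:
17^1 ≡ 17 (mod 149)
17^2 ≡ 140 (mod 149)
17^4 ≡ 81 (mod 149)
17^37 ≡ 1 (mod 149) ✓
The smallest such exponent is 37, so the order of 17 is 37.

37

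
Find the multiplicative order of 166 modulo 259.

36

Since 166 ∈ (Z/259Z)^×, its order divides φ(259) = φ(7·37) = (7−1)·(37−1) = 6·36 = 216 = 2^3 · 3^3.
Divisors of 216: 1, 2, 3, 4, 6, 8, 9, 12, 18, 24, 27, 36, 54, 72, 108, 216.
Evaluate successive powers at the divisors of 216:
166^1 ≡ 166 (mod 259)
166^2 ≡ 102 (mod 259)
166^3 ≡ 97 (mod 259)
166^4 ≡ 44 (mod 259)
166^6 ≡ 85 (mod 259)
166^8 ≡ 123 (mod 259)
166^9 ≡ 216 (mod 259)
166^12 ≡ 232 (mod 259)
166^18 ≡ 36 (mod 259)
166^24 ≡ 211 (mod 259)
166^27 ≡ 6 (mod 259)
166^36 ≡ 1 (mod 259) ✓
Therefore the multiplicative order of 166 modulo 259 is 36.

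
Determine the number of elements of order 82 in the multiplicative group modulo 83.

40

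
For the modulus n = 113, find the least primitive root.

3

φ(113) = 113 − 1 = 112 = 2^4 · 7.
g is a primitive root iff g^(112/q) ≢ 1 (mod 113) for each prime q ∈ {2, 7}.
g = 2: 2^56 ≡ 1 — hits 1, so not a primitive root.
g = 3: 3^56 ≡ 112; 3^16 ≡ 49 — none is 1, so 3 is a primitive root.
So 3 is the smallest generator of (Z/113Z)^×.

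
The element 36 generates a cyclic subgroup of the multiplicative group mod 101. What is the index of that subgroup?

20

ord(36) | φ(101) = 101 − 1 = 100 = 2^2 · 5^2.
Divisors of 100: 1, 2, 4, 5, 10, 20, 25, 50, 100.
Check 36^d mod 101 for each divisor in increasing order:
36^1 ≡ 36 (mod 101)
36^2 ≡ 84 (mod 101)
36^4 ≡ 87 (mod 101)
36^5 ≡ 1 (mod 101) ✓
So ord_101(36) = 5, hence |⟨36⟩| = 5.
Index = |(Z/101Z)^×| / |⟨36⟩| = 100 / 5 = 20.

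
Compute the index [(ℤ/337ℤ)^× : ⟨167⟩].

2

By Lagrange's theorem, ord_337(167) divides φ(337) = 337 − 1 = 336 = 2^4 · 3 · 7.
Divisors of 336: 1, 2, 3, 4, 6, 7, 8, 12, 14, 16, 21, 24, 28, 42, 48, 56, 84, 112, 168, 336.
Test each divisor d:
167^1 ≡ 167 (mod 337)
167^2 ≡ 255 (mod 337)
167^3 ≡ 123 (mod 337)
167^4 ≡ 321 (mod 337)
167^6 ≡ 301 (mod 337)
167^7 ≡ 54 (mod 337)
167^8 ≡ 256 (mod 337)
167^12 ≡ 285 (mod 337)
167^14 ≡ 220 (mod 337)
167^16 ≡ 158 (mod 337)
167^21 ≡ 85 (mod 337)
167^24 ≡ 8 (mod 337)
167^28 ≡ 209 (mod 337)
167^42 ≡ 148 (mod 337)
167^48 ≡ 64 (mod 337)
167^56 ≡ 208 (mod 337)
167^84 ≡ 336 (mod 337)
167^112 ≡ 128 (mod 337)
167^168 ≡ 1 (mod 337) ✓
So ord_337(167) = 168, hence |⟨167⟩| = 168.
The index is φ(337) / ord(167) = 336 / 168 = 2.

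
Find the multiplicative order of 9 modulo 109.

27

Since 9 ∈ (Z/109Z)^×, its order divides φ(109) = 109 − 1 = 108 = 2^2 · 3^3.
Divisors of 108: 1, 2, 3, 4, 6, 9, 12, 18, 27, 36, 54, 108.
Evaluate successive powers at the divisors of 108:
9^1 ≡ 9 (mod 109)
9^2 ≡ 81 (mod 109)
9^3 ≡ 75 (mod 109)
9^4 ≡ 21 (mod 109)
9^6 ≡ 66 (mod 109)
9^9 ≡ 45 (mod 109)
9^12 ≡ 105 (mod 109)
9^18 ≡ 63 (mod 109)
9^27 ≡ 1 (mod 109) ✓
So ord_109(9) = 27.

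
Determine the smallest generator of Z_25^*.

2

φ(25) = φ(5^2) = 5·(5−1) = 20 = 2^2 · 5.
g is a primitive root iff g^(20/q) ≢ 1 (mod 25) for each prime q ∈ {2, 5}.
g = 2: 2^10 ≡ 24; 2^4 ≡ 16 — none is 1, so 2 is a primitive root.
So 2 is the smallest generator of (Z/25Z)^×.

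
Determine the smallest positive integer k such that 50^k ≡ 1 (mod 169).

156

ord(50) | φ(169) = φ(13^2) = 13·(13−1) = 156 = 2^2 · 3 · 13.
Divisors of 156: 1, 2, 3, 4, 6, 12, 13, 26, 39, 52, 78, 156.
Evaluate successive powers at the divisors of 156:
50^1 ≡ 50 (mod 169)
50^2 ≡ 134 (mod 169)
50^3 ≡ 109 (mod 169)
50^4 ≡ 42 (mod 169)
50^6 ≡ 51 (mod 169)
50^12 ≡ 66 (mod 169)
50^13 ≡ 89 (mod 169)
50^26 ≡ 147 (mod 169)
50^39 ≡ 70 (mod 169)
50^52 ≡ 146 (mod 169)
50^78 ≡ 168 (mod 169)
50^156 ≡ 1 (mod 169) ✓
So ord_169(50) = 156.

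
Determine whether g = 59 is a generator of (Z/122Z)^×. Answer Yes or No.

φ(122) = φ(2)·φ(61) = 1·60 = 60 = 2^2 · 3 · 5.
59 is a primitive root mod 122 iff 59^(φ(122)/q) ≢ 1 for every prime q | φ(122), i.e. q ∈ {2, 3, 5}.
59^30 ≡ 121 (mod 122)  [q = 2: ≢ 1 ✓]
59^20 ≡ 47 (mod 122)  [q = 3: ≢ 1 ✓]
59^12 ≡ 9 (mod 122)  [q = 5: ≢ 1 ✓]
None equal 1, so ord_122(59) = 60: 59 is a primitive root.

Yes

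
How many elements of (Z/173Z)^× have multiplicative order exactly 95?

0

φ(173) = 173 − 1 = 172 = 2^2 · 43.
Since (Z/173Z)^× is cyclic of order 172, the number of elements of order d is φ(d) when d | 172 and 0 otherwise.
95 does not divide 172, so no element of (Z/173Z)^× has order 95.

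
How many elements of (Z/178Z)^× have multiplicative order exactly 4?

φ(178) = φ(2)·φ(89) = 1·88 = 88 = 2^3 · 11.
Since (Z/178Z)^× is cyclic of order 88, the number of elements of order d is φ(d) when d | 88 and 0 otherwise.
4 = 2^2 divides 88, and φ(4) = 2.

2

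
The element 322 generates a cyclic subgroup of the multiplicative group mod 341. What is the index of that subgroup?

The order of 322 must divide φ(341) = φ(11·31) = (11−1)·(31−1) = 10·30 = 300 = 2^2 · 3 · 5^2.
Divisors of 300: 1, 2, 3, 4, 5, 6, 10, 12, 15, 20, 25, 30, 50, 60, 75, 100, 150, 300.
Check 322^d mod 341 for each divisor in increasing order:
322^1 ≡ 322 (mod 341)
322^2 ≡ 20 (mod 341)
322^3 ≡ 302 (mod 341)
322^4 ≡ 59 (mod 341)
322^5 ≡ 243 (mod 341)
322^6 ≡ 157 (mod 341)
322^10 ≡ 56 (mod 341)
322^12 ≡ 97 (mod 341)
322^15 ≡ 309 (mod 341)
322^20 ≡ 67 (mod 341)
322^25 ≡ 254 (mod 341)
322^30 ≡ 1 (mod 341) ✓
The order of 322 is 30, so the subgroup it generates has 30 elements.
Index = |(Z/341Z)^×| / |⟨322⟩| = 300 / 30 = 10.

10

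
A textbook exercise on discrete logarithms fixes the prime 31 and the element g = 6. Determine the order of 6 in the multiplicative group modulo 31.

6

Since 6 ∈ (Z/31Z)^×, its order divides φ(31) = 31 − 1 = 30 = 2 · 3 · 5.
Divisors of 30: 1, 2, 3, 5, 6, 10, 15, 30.
Test each divisor d:
6^1 ≡ 6
6^2 ≡ 5
6^3 ≡ 30
6^5 ≡ 26
6^6 ≡ 1
Therefore the multiplicative order of 6 modulo 31 is 6.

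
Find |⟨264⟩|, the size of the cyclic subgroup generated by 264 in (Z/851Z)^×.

396

ord(264) | φ(851) = φ(23·37) = (23−1)·(37−1) = 22·36 = 792 = 2^3 · 3^2 · 11.
Divisors of 792: 1, 2, 3, 4, 6, 8, 9, 11, 12, 18, 22, 24, 33, 36, 44, 66, 72, 88, 99, 132, 198, 264, 396, 792.
Compute 264^d (mod 851) for the divisors d until we hit 1:
264^1 ≡ 264 (mod 851)
264^2 ≡ 765 (mod 851)
264^3 ≡ 273 (mod 851)
264^4 ≡ 588 (mod 851)
264^6 ≡ 492 (mod 851)
264^8 ≡ 238 (mod 851)
264^9 ≡ 709 (mod 851)
264^11 ≡ 298 (mod 851)
264^12 ≡ 380 (mod 851)
264^18 ≡ 591 (mod 851)
264^22 ≡ 300 (mod 851)
264^24 ≡ 581 (mod 851)
264^33 ≡ 45 (mod 851)
264^36 ≡ 371 (mod 851)
264^44 ≡ 645 (mod 851)
264^66 ≡ 323 (mod 851)
264^72 ≡ 630 (mod 851)
264^88 ≡ 737 (mod 851)
264^99 ≡ 68 (mod 851)
264^132 ≡ 507 (mod 851)
264^198 ≡ 369 (mod 851)
264^264 ≡ 47 (mod 851)
264^396 ≡ 1 (mod 851) ✓
The smallest such exponent is 396, so the order of 264 is 396.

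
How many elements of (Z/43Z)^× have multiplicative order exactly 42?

12

φ(43) = 43 − 1 = 42 = 2 · 3 · 7.
In a cyclic group of order 42, there are φ(d) elements of order d for each divisor d of 42, and zero for non-divisors.
42 = 2 · 3 · 7 divides 42, and φ(42) = 12.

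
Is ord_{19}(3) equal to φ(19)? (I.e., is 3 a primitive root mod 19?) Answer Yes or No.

Yes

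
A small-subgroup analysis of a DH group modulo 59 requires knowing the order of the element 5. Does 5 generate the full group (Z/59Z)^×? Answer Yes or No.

φ(59) = 59 − 1 = 58 = 2 · 29.
It suffices to check that the order of 5 is not a proper divisor of 58: compute 5^(58/q) for q ∈ {2, 29}.
5^29 ≡ 1 (mod 59)  [q = 2: ≡ 1 ✗]
5^2 ≡ 25 (mod 59)  [q = 29: ≢ 1 ✓]
Since 5^29 ≡ 1, the order of 5 divides 29 < 58, so 5 is not a primitive root.

No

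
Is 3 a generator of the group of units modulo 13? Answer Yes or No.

φ(13) = 13 − 1 = 12 = 2^2 · 3.
3 is a primitive root mod 13 iff 3^(φ(13)/q) ≢ 1 for every prime q | φ(13), i.e. q ∈ {2, 3}.
3^6 ≡ 1 (mod 13)  [q = 2: ≡ 1 ✗]
3^4 ≡ 3 (mod 13)  [q = 3: ≢ 1 ✓]
Since 3^6 ≡ 1, the order of 3 divides 6 < 12, so 3 is not a primitive root.

No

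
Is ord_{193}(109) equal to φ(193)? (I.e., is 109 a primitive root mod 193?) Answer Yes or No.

No

φ(193) = 193 − 1 = 192 = 2^6 · 3.
An element g generates (Z/193Z)^× iff g^(192/q) ≢ 1 (mod 193) for each prime q ∈ {2, 3}.
109^96 ≡ 1 (mod 193)  [q = 2: ≡ 1 ✗]
109^64 ≡ 84 (mod 193)  [q = 3: ≢ 1 ✓]
Since 109^96 ≡ 1, the order of 109 divides 96 < 192, so 109 is not a primitive root.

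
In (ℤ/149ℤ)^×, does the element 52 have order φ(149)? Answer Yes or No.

Yes

φ(149) = 149 − 1 = 148 = 2^2 · 37.
Test 52^(148/q) mod 149 for each prime factor q of 148:
52^74 ≡ 148 (mod 149)  [q = 2: ≢ 1 ✓]
52^4 ≡ 37 (mod 149)  [q = 37: ≢ 1 ✓]
Every test exponent gives a nontrivial residue, hence 52 generates the full group.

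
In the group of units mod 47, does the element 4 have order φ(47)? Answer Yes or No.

φ(47) = 47 − 1 = 46 = 2 · 23.
4 is a primitive root mod 47 iff 4^(φ(47)/q) ≢ 1 for every prime q | φ(47), i.e. q ∈ {2, 23}.
4^23 ≡ 1 (mod 47)  [q = 2: ≡ 1 ✗]
4^2 ≡ 16 (mod 47)  [q = 23: ≢ 1 ✓]
4^23 ≡ 1 shows ord(4) | 23, strictly less than φ(47); not a primitive root.

No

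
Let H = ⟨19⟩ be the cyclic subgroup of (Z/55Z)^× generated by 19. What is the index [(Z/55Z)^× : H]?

4

Since 19 ∈ (Z/55Z)^×, its order divides φ(55) = φ(5·11) = (5−1)·(11−1) = 4·10 = 40 = 2^3 · 5.
Divisors of 40: 1, 2, 4, 5, 8, 10, 20, 40.
Test each divisor d:
19^1 ≡ 19
19^2 ≡ 31
19^4 ≡ 26
19^5 ≡ 54
19^8 ≡ 16
19^10 ≡ 1
Thus |⟨19⟩| = ord(19) = 10.
[(Z/55Z)^× : ⟨19⟩] = 40/10 = 4.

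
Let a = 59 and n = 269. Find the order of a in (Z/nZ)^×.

The order of 59 must divide φ(269) = 269 − 1 = 268 = 2^2 · 67.
Divisors of 268: 1, 2, 4, 67, 134, 268.
Evaluate successive powers at the divisors of 268:
59^1 ≡ 59 (mod 269)
59^2 ≡ 253 (mod 269)
59^4 ≡ 256 (mod 269)
59^67 ≡ 82 (mod 269)
59^134 ≡ 268 (mod 269)
59^268 ≡ 1 (mod 269) ✓
Hence ord(59) = 268.

268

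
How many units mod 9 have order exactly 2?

φ(9) = φ(3^2) = 3·(3−1) = 6 = 2 · 3.
Since (Z/9Z)^× is cyclic of order 6, the number of elements of order d is φ(d) when d | 6 and 0 otherwise.
2 | 6, and φ(2) = 2 − 1 = 1.

1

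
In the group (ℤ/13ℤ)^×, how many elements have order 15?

φ(13) = 13 − 1 = 12 = 2^2 · 3.
In a cyclic group of order 12, there are φ(d) elements of order d for each divisor d of 12, and zero for non-divisors.
Here 12 is not a multiple of 15, so there are no elements of order 15.

0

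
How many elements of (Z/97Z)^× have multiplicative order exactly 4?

φ(97) = 97 − 1 = 96 = 2^5 · 3.
Since (Z/97Z)^× is cyclic of order 96, the number of elements of order d is φ(d) when d | 96 and 0 otherwise.
4 = 2^2 divides 96, and φ(4) = 2.

2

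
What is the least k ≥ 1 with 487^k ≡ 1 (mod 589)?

ord(487) | φ(589) = φ(19·31) = (19−1)·(31−1) = 18·30 = 540 = 2^2 · 3^3 · 5.
Divisors of 540: 1, 2, 3, 4, 5, 6, 9, 10, 12, 15, 18, 20, 27, 30, 36, 45, 54, 60, 90, 108, 135, 180, 270, 540.
Compute 487^d (mod 589) for the divisors d until we hit 1:
487^1 ≡ 487 (mod 589)
487^2 ≡ 391 (mod 589)
487^3 ≡ 170 (mod 589)
487^4 ≡ 330 (mod 589)
487^5 ≡ 502 (mod 589)
487^6 ≡ 39 (mod 589)
487^9 ≡ 151 (mod 589)
487^10 ≡ 501 (mod 589)
487^12 ≡ 343 (mod 589)
487^15 ≡ 588 (mod 589)
487^18 ≡ 419 (mod 589)
487^20 ≡ 87 (mod 589)
487^27 ≡ 246 (mod 589)
487^30 ≡ 1 (mod 589) ✓
Hence ord(487) = 30.

30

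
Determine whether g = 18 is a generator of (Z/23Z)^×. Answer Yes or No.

φ(23) = 23 − 1 = 22 = 2 · 11.
Test 18^(22/q) mod 23 for each prime factor q of 22:
18^11 ≡ 1 (mod 23)  [q = 2: ≡ 1 ✗]
18^2 ≡ 2 (mod 23)  [q = 11: ≢ 1 ✓]
18^11 ≡ 1 shows ord(18) | 11, strictly less than φ(23); not a primitive root.

No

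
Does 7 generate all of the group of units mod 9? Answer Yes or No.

No

φ(9) = φ(3^2) = 3·(3−1) = 6 = 2 · 3.
An element g generates (Z/9Z)^× iff g^(6/q) ≢ 1 (mod 9) for each prime q ∈ {2, 3}.
7^3 ≡ 1 (mod 9)  [q = 2: ≡ 1 ✗]
7^2 ≡ 4 (mod 9)  [q = 3: ≢ 1 ✓]
Since 7^3 ≡ 1, the order of 7 divides 3 < 6, so 7 is not a primitive root.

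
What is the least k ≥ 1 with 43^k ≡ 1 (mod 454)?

113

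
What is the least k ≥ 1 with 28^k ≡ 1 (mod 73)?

72

Since 28 ∈ (Z/73Z)^×, its order divides φ(73) = 73 − 1 = 72 = 2^3 · 3^2.
Divisors of 72: 1, 2, 3, 4, 6, 8, 9, 12, 18, 24, 36, 72.
Evaluate successive powers at the divisors of 72:
28^1 ≡ 28 (mod 73)
28^2 ≡ 54 (mod 73)
28^3 ≡ 52 (mod 73)
28^4 ≡ 69 (mod 73)
28^6 ≡ 3 (mod 73)
28^8 ≡ 16 (mod 73)
28^9 ≡ 10 (mod 73)
28^12 ≡ 9 (mod 73)
28^18 ≡ 27 (mod 73)
28^24 ≡ 8 (mod 73)
28^36 ≡ 72 (mod 73)
28^72 ≡ 1 (mod 73) ✓
So ord_73(28) = 72.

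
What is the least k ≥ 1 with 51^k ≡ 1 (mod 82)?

The order of 51 must divide φ(82) = φ(2)·φ(41) = 1·40 = 40 = 2^3 · 5.
Divisors of 40: 1, 2, 4, 5, 8, 10, 20, 40.
Check 51^d mod 82 for each divisor in increasing order:
51^1 ≡ 51
51^2 ≡ 59
51^4 ≡ 37
51^5 ≡ 1
The smallest such exponent is 5, so the order of 51 is 5.

5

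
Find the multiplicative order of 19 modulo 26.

ord(19) | φ(26) = φ(2)·φ(13) = 1·12 = 12 = 2^2 · 3.
Divisors of 12: 1, 2, 3, 4, 6, 12.
Check 19^d mod 26 for each divisor in increasing order:
19^1 ≡ 19 (mod 26)
19^2 ≡ 23 (mod 26)
19^3 ≡ 21 (mod 26)
19^4 ≡ 9 (mod 26)
19^6 ≡ 25 (mod 26)
19^12 ≡ 1 (mod 26) ✓
So ord_26(19) = 12.

12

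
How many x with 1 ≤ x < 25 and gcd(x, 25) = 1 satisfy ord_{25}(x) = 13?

0

φ(25) = φ(5^2) = 5·(5−1) = 20 = 2^2 · 5.
In a cyclic group of order 20, there are φ(d) elements of order d for each divisor d of 20, and zero for non-divisors.
Here 20 is not a multiple of 13, so there are no elements of order 13.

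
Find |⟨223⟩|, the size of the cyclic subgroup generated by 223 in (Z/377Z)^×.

Since 223 ∈ (Z/377Z)^×, its order divides φ(377) = φ(13·29) = (13−1)·(29−1) = 12·28 = 336 = 2^4 · 3 · 7.
Divisors of 336: 1, 2, 3, 4, 6, 7, 8, 12, 14, 16, 21, 24, 28, 42, 48, 56, 84, 112, 168, 336.
Check 223^d mod 377 for each divisor in increasing order:
223^1 ≡ 223 (mod 377)
223^2 ≡ 342 (mod 377)
223^3 ≡ 112 (mod 377)
223^4 ≡ 94 (mod 377)
223^6 ≡ 103 (mod 377)
223^7 ≡ 349 (mod 377)
223^8 ≡ 165 (mod 377)
223^12 ≡ 53 (mod 377)
223^14 ≡ 30 (mod 377)
223^16 ≡ 81 (mod 377)
223^21 ≡ 291 (mod 377)
223^24 ≡ 170 (mod 377)
223^28 ≡ 146 (mod 377)
223^42 ≡ 233 (mod 377)
223^48 ≡ 248 (mod 377)
223^56 ≡ 204 (mod 377)
223^84 ≡ 1 (mod 377) ✓
The smallest such exponent is 84, so the order of 223 is 84.

84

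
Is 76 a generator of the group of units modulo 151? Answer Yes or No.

No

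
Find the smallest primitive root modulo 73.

φ(73) = 73 − 1 = 72 = 2^3 · 3^2.
g is a primitive root iff g^(72/q) ≢ 1 (mod 73) for each prime q ∈ {2, 3}.
g = 2: 2^36 ≡ 1 — hits 1, so not a primitive root.
g = 3: 3^36 ≡ 1 — hits 1, so not a primitive root.
g = 4: 4^36 ≡ 1 — hits 1, so not a primitive root.
g = 5: 5^36 ≡ 72; 5^24 ≡ 8 — none is 1, so 5 is a primitive root.
So 5 is the smallest generator of (Z/73Z)^×.

5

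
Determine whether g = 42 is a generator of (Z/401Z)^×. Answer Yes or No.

Yes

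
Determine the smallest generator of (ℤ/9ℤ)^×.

φ(9) = φ(3^2) = 3·(3−1) = 6 = 2 · 3.
g is a primitive root iff g^(6/q) ≢ 1 (mod 9) for each prime q ∈ {2, 3}.
g = 2: 2^3 ≡ 8; 2^2 ≡ 4 — none is 1, so 2 is a primitive root.
So 2 is the smallest generator of (Z/9Z)^×.

2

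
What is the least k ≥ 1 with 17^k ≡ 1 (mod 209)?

Since 17 ∈ (Z/209Z)^×, its order divides φ(209) = φ(11·19) = (11−1)·(19−1) = 10·18 = 180 = 2^2 · 3^2 · 5.
Divisors of 180: 1, 2, 3, 4, 5, 6, 9, 10, 12, 15, 18, 20, 30, 36, 45, 60, 90, 180.
Test each divisor d:
17^1 ≡ 17 (mod 209)
17^2 ≡ 80 (mod 209)
17^3 ≡ 106 (mod 209)
17^4 ≡ 130 (mod 209)
17^5 ≡ 120 (mod 209)
17^6 ≡ 159 (mod 209)
17^9 ≡ 134 (mod 209)
17^10 ≡ 188 (mod 209)
17^12 ≡ 201 (mod 209)
17^15 ≡ 197 (mod 209)
17^18 ≡ 191 (mod 209)
17^20 ≡ 23 (mod 209)
17^30 ≡ 144 (mod 209)
17^36 ≡ 115 (mod 209)
17^45 ≡ 153 (mod 209)
17^60 ≡ 45 (mod 209)
17^90 ≡ 1 (mod 209) ✓
The smallest such exponent is 90, so the order of 17 is 90.

90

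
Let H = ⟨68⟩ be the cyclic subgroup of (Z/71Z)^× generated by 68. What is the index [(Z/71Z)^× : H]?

1

Since 68 ∈ (Z/71Z)^×, its order divides φ(71) = 71 − 1 = 70 = 2 · 5 · 7.
Divisors of 70: 1, 2, 5, 7, 10, 14, 35, 70.
Evaluate successive powers at the divisors of 70:
68^1 ≡ 68 (mod 71)
68^2 ≡ 9 (mod 71)
68^5 ≡ 41 (mod 71)
68^7 ≡ 14 (mod 71)
68^10 ≡ 48 (mod 71)
68^14 ≡ 54 (mod 71)
68^35 ≡ 70 (mod 71)
68^70 ≡ 1 (mod 71) ✓
So ord_71(68) = 70, hence |⟨68⟩| = 70.
Index = |(Z/71Z)^×| / |⟨68⟩| = 70 / 70 = 1.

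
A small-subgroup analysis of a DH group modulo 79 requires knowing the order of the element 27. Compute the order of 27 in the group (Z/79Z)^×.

By Lagrange's theorem, ord_79(27) divides φ(79) = 79 − 1 = 78 = 2 · 3 · 13.
Divisors of 78: 1, 2, 3, 6, 13, 26, 39, 78.
Evaluate successive powers at the divisors of 78:
27^1 ≡ 27 (mod 79)
27^2 ≡ 18 (mod 79)
27^3 ≡ 12 (mod 79)
27^6 ≡ 65 (mod 79)
27^13 ≡ 78 (mod 79)
27^26 ≡ 1 (mod 79) ✓
Hence ord(27) = 26.

26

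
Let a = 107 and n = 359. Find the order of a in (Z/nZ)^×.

By Lagrange's theorem, ord_359(107) divides φ(359) = 359 − 1 = 358 = 2 · 179.
Divisors of 358: 1, 2, 179, 358.
Evaluate successive powers at the divisors of 358:
107^1 ≡ 107 (mod 359)
107^2 ≡ 320 (mod 359)
107^179 ≡ 1 (mod 359) ✓
So ord_359(107) = 179.

179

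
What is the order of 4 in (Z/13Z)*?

6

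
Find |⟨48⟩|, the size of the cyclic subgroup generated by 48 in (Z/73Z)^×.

36

ord(48) | φ(73) = 73 − 1 = 72 = 2^3 · 3^2.
Divisors of 72: 1, 2, 3, 4, 6, 8, 9, 12, 18, 24, 36, 72.
Compute 48^d (mod 73) for the divisors d until we hit 1:
48^1 ≡ 48 (mod 73)
48^2 ≡ 41 (mod 73)
48^3 ≡ 70 (mod 73)
48^4 ≡ 2 (mod 73)
48^6 ≡ 9 (mod 73)
48^8 ≡ 4 (mod 73)
48^9 ≡ 46 (mod 73)
48^12 ≡ 8 (mod 73)
48^18 ≡ 72 (mod 73)
48^24 ≡ 64 (mod 73)
48^36 ≡ 1 (mod 73) ✓
So ord_73(48) = 36.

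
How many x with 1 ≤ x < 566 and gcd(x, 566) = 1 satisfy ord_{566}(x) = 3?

φ(566) = φ(2)·φ(283) = 1·282 = 282 = 2 · 3 · 47.
(Z/566Z)^× is cyclic (|G| = 282); a cyclic group of order m has exactly φ(d) elements of each order d | m, and none otherwise.
3 | 282, and φ(3) = 3 − 1 = 2.

2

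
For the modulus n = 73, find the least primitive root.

φ(73) = 73 − 1 = 72 = 2^3 · 3^2.
g is a primitive root iff g^(72/q) ≢ 1 (mod 73) for each prime q ∈ {2, 3}.
g = 2: 2^36 ≡ 1 — hits 1, so not a primitive root.
g = 3: 3^36 ≡ 1 — hits 1, so not a primitive root.
g = 4: 4^36 ≡ 1 — hits 1, so not a primitive root.
g = 5: 5^36 ≡ 72; 5^24 ≡ 8 — none is 1, so 5 is a primitive root.
Hence the least primitive root of 73 is 5.

5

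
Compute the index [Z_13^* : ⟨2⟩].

Since 2 ∈ (Z/13Z)^×, its order divides φ(13) = 13 − 1 = 12 = 2^2 · 3.
Divisors of 12: 1, 2, 3, 4, 6, 12.
Test each divisor d:
2^1 ≡ 2
2^2 ≡ 4
2^3 ≡ 8
2^4 ≡ 3
2^6 ≡ 12
2^12 ≡ 1
The order of 2 is 12, so the subgroup it generates has 12 elements.
The index is φ(13) / ord(2) = 12 / 12 = 1.

1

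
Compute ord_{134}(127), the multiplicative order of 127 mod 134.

33

The order of 127 must divide φ(134) = φ(2)·φ(67) = 1·66 = 66 = 2 · 3 · 11.
Divisors of 66: 1, 2, 3, 6, 11, 22, 33, 66.
Evaluate successive powers at the divisors of 66:
127^1 ≡ 127 (mod 134)
127^2 ≡ 49 (mod 134)
127^3 ≡ 59 (mod 134)
127^6 ≡ 131 (mod 134)
127^11 ≡ 37 (mod 134)
127^22 ≡ 29 (mod 134)
127^33 ≡ 1 (mod 134) ✓
So ord_134(127) = 33.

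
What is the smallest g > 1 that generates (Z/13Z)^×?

2

φ(13) = 13 − 1 = 12 = 2^2 · 3.
g is a primitive root iff g^(12/q) ≢ 1 (mod 13) for each prime q ∈ {2, 3}.
g = 2: 2^6 ≡ 12; 2^4 ≡ 3 — none is 1, so 2 is a primitive root.
The smallest primitive root modulo 13 is 2.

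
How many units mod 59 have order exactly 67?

0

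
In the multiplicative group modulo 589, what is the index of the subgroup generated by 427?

6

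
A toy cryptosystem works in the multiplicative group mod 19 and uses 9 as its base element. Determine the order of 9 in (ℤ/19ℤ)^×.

9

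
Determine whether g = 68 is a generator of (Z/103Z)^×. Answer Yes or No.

φ(103) = 103 − 1 = 102 = 2 · 3 · 17.
68 is a primitive root mod 103 iff 68^(φ(103)/q) ≢ 1 for every prime q | φ(103), i.e. q ∈ {2, 3, 17}.
68^51 ≡ 1 (mod 103)  [q = 2: ≡ 1 ✗]
68^34 ≡ 46 (mod 103)  [q = 3: ≢ 1 ✓]
68^6 ≡ 8 (mod 103)  [q = 17: ≢ 1 ✓]
68^51 ≡ 1 shows ord(68) | 51, strictly less than φ(103); not a primitive root.

No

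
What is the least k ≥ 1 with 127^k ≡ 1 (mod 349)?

ord(127) | φ(349) = 349 − 1 = 348 = 2^2 · 3 · 29.
Divisors of 348: 1, 2, 3, 4, 6, 12, 29, 58, 87, 116, 174, 348.
Test each divisor d:
127^1 ≡ 127
127^2 ≡ 75
127^3 ≡ 102
127^4 ≡ 41
127^6 ≡ 283
127^12 ≡ 168
127^29 ≡ 213
127^58 ≡ 348
127^87 ≡ 136
127^116 ≡ 1
The smallest such exponent is 116, so the order of 127 is 116.

116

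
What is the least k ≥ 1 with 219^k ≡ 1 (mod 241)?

48

ord(219) | φ(241) = 241 − 1 = 240 = 2^4 · 3 · 5.
Divisors of 240: 1, 2, 3, 4, 5, 6, 8, 10, 12, 15, 16, 20, 24, 30, 40, 48, 60, 80, 120, 240.
Check 219^d mod 241 for each divisor in increasing order:
219^1 ≡ 219 (mod 241)
219^2 ≡ 2 (mod 241)
219^3 ≡ 197 (mod 241)
219^4 ≡ 4 (mod 241)
219^5 ≡ 153 (mod 241)
219^6 ≡ 8 (mod 241)
219^8 ≡ 16 (mod 241)
219^10 ≡ 32 (mod 241)
219^12 ≡ 64 (mod 241)
219^15 ≡ 76 (mod 241)
219^16 ≡ 15 (mod 241)
219^20 ≡ 60 (mod 241)
219^24 ≡ 240 (mod 241)
219^30 ≡ 233 (mod 241)
219^40 ≡ 226 (mod 241)
219^48 ≡ 1 (mod 241) ✓
Therefore the multiplicative order of 219 modulo 241 is 48.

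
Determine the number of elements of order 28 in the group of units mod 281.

12

φ(281) = 281 − 1 = 280 = 2^3 · 5 · 7.
(Z/281Z)^× is cyclic (|G| = 280); a cyclic group of order m has exactly φ(d) elements of each order d | m, and none otherwise.
28 = 2^2 · 7 divides 280, and φ(28) = 12.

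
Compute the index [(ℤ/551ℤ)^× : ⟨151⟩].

By Lagrange's theorem, ord_551(151) divides φ(551) = φ(19·29) = (19−1)·(29−1) = 18·28 = 504 = 2^3 · 3^2 · 7.
Divisors of 504: 1, 2, 3, 4, 6, 7, 8, 9, 12, 14, 18, 21, 24, 28, 36, 42, 56, 63, 72, 84, 126, 168, 252, 504.
Check 151^d mod 551 for each divisor in increasing order:
151^1 ≡ 151 (mod 551)
151^2 ≡ 210 (mod 551)
151^3 ≡ 303 (mod 551)
151^4 ≡ 20 (mod 551)
151^6 ≡ 343 (mod 551)
151^7 ≡ 550 (mod 551)
151^8 ≡ 400 (mod 551)
151^9 ≡ 341 (mod 551)
151^12 ≡ 286 (mod 551)
151^14 ≡ 1 (mod 551) ✓
Thus |⟨151⟩| = ord(151) = 14.
The index is φ(551) / ord(151) = 504 / 14 = 36.

36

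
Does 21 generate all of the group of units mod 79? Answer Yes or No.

φ(79) = 79 − 1 = 78 = 2 · 3 · 13.
Test 21^(78/q) mod 79 for each prime factor q of 78:
21^39 ≡ 1 (mod 79)  [q = 2: ≡ 1 ✗]
21^26 ≡ 1 (mod 79)  [q = 3: ≡ 1 ✗]
21^6 ≡ 8 (mod 79)  [q = 13: ≢ 1 ✓]
Since 21^39 ≡ 1, the order of 21 divides 39 < 78, so 21 is not a primitive root.

No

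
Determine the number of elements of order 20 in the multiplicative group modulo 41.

φ(41) = 41 − 1 = 40 = 2^3 · 5.
In a cyclic group of order 40, there are φ(d) elements of order d for each divisor d of 40, and zero for non-divisors.
20 = 2^2 · 5 divides 40, and φ(20) = 8.

8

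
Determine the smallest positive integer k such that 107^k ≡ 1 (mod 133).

6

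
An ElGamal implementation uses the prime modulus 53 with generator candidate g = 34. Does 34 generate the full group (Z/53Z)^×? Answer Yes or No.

φ(53) = 53 − 1 = 52 = 2^2 · 13.
Test 34^(52/q) mod 53 for each prime factor q of 52:
34^26 ≡ 52 (mod 53)  [q = 2: ≢ 1 ✓]
34^4 ≡ 47 (mod 53)  [q = 13: ≢ 1 ✓]
All checks pass, so 34 has order 52 and is a primitive root modulo 53.

Yes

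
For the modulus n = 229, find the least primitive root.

6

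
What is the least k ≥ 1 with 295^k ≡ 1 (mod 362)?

The order of 295 must divide φ(362) = φ(2)·φ(181) = 1·180 = 180 = 2^2 · 3^2 · 5.
Divisors of 180: 1, 2, 3, 4, 5, 6, 9, 10, 12, 15, 18, 20, 30, 36, 45, 60, 90, 180.
Evaluate successive powers at the divisors of 180:
295^1 ≡ 295 (mod 362)
295^2 ≡ 145 (mod 362)
295^3 ≡ 59 (mod 362)
295^4 ≡ 29 (mod 362)
295^5 ≡ 229 (mod 362)
295^6 ≡ 223 (mod 362)
295^9 ≡ 125 (mod 362)
295^10 ≡ 313 (mod 362)
295^12 ≡ 135 (mod 362)
295^15 ≡ 1 (mod 362) ✓
Therefore the multiplicative order of 295 modulo 362 is 15.

15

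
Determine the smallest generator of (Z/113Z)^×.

φ(113) = 113 − 1 = 112 = 2^4 · 7.
g is a primitive root iff g^(112/q) ≢ 1 (mod 113) for each prime q ∈ {2, 7}.
g = 2: 2^56 ≡ 1 — hits 1, so not a primitive root.
g = 3: 3^56 ≡ 112; 3^16 ≡ 49 — none is 1, so 3 is a primitive root.
So 3 is the smallest generator of (Z/113Z)^×.

3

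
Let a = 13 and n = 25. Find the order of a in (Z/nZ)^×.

20

ord(13) | φ(25) = φ(5^2) = 5·(5−1) = 20 = 2^2 · 5.
Divisors of 20: 1, 2, 4, 5, 10, 20.
Test each divisor d:
13^1 ≡ 13
13^2 ≡ 19
13^4 ≡ 11
13^5 ≡ 18
13^10 ≡ 24
13^20 ≡ 1
So ord_25(13) = 20.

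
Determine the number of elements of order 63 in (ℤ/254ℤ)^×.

36

φ(254) = φ(2)·φ(127) = 1·126 = 126 = 2 · 3^2 · 7.
(Z/254Z)^× is cyclic (|G| = 126); a cyclic group of order m has exactly φ(d) elements of each order d | m, and none otherwise.
63 = 3^2 · 7 divides 126, and φ(63) = 36.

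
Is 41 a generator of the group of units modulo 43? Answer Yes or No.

No

φ(43) = 43 − 1 = 42 = 2 · 3 · 7.
41 is a primitive root mod 43 iff 41^(φ(43)/q) ≢ 1 for every prime q | φ(43), i.e. q ∈ {2, 3, 7}.
41^21 ≡ 1 (mod 43)  [q = 2: ≡ 1 ✗]
41^14 ≡ 1 (mod 43)  [q = 3: ≡ 1 ✗]
41^6 ≡ 21 (mod 43)  [q = 7: ≢ 1 ✓]
Since 41^21 ≡ 1, the order of 41 divides 21 < 42, so 41 is not a primitive root.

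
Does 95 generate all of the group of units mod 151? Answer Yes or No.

φ(151) = 151 − 1 = 150 = 2 · 3 · 5^2.
It suffices to check that the order of 95 is not a proper divisor of 150: compute 95^(150/q) for q ∈ {2, 3, 5}.
95^75 ≡ 1 (mod 151)  [q = 2: ≡ 1 ✗]
95^50 ≡ 32 (mod 151)  [q = 3: ≢ 1 ✓]
95^30 ≡ 8 (mod 151)  [q = 5: ≢ 1 ✓]
95^75 ≡ 1 shows ord(95) | 75, strictly less than φ(151); not a primitive root.

No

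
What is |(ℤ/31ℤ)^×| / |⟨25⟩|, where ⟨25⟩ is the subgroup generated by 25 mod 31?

Since 25 ∈ (Z/31Z)^×, its order divides φ(31) = 31 − 1 = 30 = 2 · 3 · 5.
Divisors of 30: 1, 2, 3, 5, 6, 10, 15, 30.
Evaluate successive powers at the divisors of 30:
25^1 ≡ 25 (mod 31)
25^2 ≡ 5 (mod 31)
25^3 ≡ 1 (mod 31) ✓
Thus |⟨25⟩| = ord(25) = 3.
[(Z/31Z)^× : ⟨25⟩] = 30/3 = 10.

10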